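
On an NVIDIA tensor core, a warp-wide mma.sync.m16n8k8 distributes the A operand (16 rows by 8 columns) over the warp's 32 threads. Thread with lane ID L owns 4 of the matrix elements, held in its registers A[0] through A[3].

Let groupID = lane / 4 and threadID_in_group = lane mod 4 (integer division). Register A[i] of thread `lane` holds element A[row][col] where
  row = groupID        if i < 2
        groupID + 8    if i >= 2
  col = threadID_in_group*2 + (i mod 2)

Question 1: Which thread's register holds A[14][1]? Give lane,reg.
r=14->g=6,rb=1  c=1->t=0,b0=1
L=6*4+0=24  i=1*2+1=3

24,3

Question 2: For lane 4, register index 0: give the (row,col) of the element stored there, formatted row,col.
lane 4: grp=1 (4/4), tig=0 (4%4)
i=0: r=1+0=1, c=0*2+0=0

1,0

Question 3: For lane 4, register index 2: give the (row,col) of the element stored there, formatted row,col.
L=4->gid=4>>2=1, tid=4&3=0
[2]->row 1+8=9  col 0·2+0=0

9,0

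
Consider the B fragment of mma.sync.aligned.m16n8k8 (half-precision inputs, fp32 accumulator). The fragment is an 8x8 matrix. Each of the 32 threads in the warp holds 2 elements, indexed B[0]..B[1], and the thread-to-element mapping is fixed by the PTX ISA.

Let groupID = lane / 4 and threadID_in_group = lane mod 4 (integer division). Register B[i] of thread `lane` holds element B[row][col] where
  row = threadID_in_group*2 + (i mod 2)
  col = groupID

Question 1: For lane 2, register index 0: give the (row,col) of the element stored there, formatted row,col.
4,0

L=2→G=2>>2=0, T=2&3=2
[0]→row 2·2+0=4  col G=0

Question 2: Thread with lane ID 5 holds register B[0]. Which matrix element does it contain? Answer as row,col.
2,1

lane 5=>5/4=1, 5 mod 4=1
i=0  r:2·1+0=>2  c:1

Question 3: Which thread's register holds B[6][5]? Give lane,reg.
c=5→G=5  r=6→T=3,p=0
L=5*4+3=23  i=0=0

23,0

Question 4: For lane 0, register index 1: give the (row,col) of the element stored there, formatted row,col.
1,0

lane 0->0/4=0, 0 mod 4=0
i=1  r:2·0+1->1  c:0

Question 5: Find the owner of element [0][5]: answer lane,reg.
c=5→G=5  r=0→T=0,p=0
L=5*4+0=20  i=0=0

20,0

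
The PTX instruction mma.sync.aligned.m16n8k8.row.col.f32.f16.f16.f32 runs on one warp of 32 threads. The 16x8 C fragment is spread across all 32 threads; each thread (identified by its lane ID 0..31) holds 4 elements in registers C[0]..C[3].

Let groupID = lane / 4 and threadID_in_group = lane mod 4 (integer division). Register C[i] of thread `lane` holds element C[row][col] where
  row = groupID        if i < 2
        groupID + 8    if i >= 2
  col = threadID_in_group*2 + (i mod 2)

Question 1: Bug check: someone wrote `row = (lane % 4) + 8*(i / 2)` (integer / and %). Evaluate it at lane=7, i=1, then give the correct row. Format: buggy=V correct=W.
buggy=3 correct=1

`(lane % 4) + 8*(i / 2)`[7,1]→3
7: G=1,T=3
[1] (1+0,3*2+1) = (1,7)
row: 3 vs 1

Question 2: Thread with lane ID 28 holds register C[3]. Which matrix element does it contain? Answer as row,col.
15,1

L=28⇒gr=28>>2=7, th=28&3=0
[3]⇒row 7+8=15  col 0·2+1=1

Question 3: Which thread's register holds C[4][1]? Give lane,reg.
16,1

r:4=>grp=4,rB=0  c:1=>tig=0,lo=1
L=4*4+0=16  i=0*2+1=1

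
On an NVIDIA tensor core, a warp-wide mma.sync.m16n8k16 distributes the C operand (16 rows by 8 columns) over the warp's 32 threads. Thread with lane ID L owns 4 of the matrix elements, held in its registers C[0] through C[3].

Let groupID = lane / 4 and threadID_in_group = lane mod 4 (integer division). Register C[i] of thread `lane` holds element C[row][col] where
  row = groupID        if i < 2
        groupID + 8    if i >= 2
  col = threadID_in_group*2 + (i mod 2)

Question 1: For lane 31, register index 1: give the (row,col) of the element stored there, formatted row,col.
7,7

L=31=>grp=31>>2=7, tig=31&3=3
[1]=>row 7+0=7  col 3·2+1=7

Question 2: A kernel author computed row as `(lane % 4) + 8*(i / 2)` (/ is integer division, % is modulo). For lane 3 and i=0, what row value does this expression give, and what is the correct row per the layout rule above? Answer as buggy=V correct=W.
`(lane % 4) + 8*(i / 2)`[3,0]->3
3: gid=0,tid=3
[0] (0+0,3*2+0) = (0,6)
row: 3 vs 0

buggy=3 correct=0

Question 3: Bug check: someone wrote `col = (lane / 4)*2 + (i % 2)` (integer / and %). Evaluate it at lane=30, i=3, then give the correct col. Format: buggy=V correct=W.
`(lane / 4)*2 + (i % 2)`[30,3]→15
30: G=7,T=2
[3] (7+8,2*2+1) = (15,5)
col: 15 vs 5

buggy=15 correct=5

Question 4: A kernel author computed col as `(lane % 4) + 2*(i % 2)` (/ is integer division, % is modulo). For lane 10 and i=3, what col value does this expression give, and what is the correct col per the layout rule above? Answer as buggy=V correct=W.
buggy=4 correct=5

`(lane % 4) + 2*(i % 2)`[10,3]->4
L=10->g=10>>2=2, t=10&3=2
[3]->row 2+8=10  col 2·2+1=5
col: 4 vs 5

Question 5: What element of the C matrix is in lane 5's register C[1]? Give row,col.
lane 5->5/4=1, 5 mod 4=1
i=1  r:1+0->1  c:2·1+1->3

1,3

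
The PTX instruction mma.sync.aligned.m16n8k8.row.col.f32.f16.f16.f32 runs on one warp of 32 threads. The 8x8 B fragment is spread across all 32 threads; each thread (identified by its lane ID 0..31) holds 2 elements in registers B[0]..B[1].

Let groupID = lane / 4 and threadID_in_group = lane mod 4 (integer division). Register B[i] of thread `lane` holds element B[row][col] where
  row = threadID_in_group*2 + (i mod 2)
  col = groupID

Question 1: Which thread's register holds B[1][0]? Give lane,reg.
0,1

c:0=>grp=0  r:1=>tig=0,lo=1
L=0*4+0=0  i=1=1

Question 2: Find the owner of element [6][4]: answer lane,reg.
c=4->g=4  r=6->t=3,b0=0
L=4*4+3=19  i=0=0

19,0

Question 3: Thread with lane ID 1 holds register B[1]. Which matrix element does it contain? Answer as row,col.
3,0

1: g=0,t=1
[1] (1*2+1,0) = (3,0)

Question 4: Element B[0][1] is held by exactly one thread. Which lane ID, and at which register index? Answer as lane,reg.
4,0

c=1→G=1  r=0→T=0,p=0
L=1*4+0=4  i=0=0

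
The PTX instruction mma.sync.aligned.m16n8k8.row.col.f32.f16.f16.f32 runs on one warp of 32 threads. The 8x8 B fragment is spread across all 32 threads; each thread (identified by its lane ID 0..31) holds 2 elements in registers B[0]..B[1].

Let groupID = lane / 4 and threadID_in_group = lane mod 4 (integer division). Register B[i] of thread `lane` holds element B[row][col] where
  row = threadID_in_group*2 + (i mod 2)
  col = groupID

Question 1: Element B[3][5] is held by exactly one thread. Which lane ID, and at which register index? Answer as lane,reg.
c=5⇒gr=5  r=3⇒th=1,odd=1
L=5*4+1=21  i=1=1

21,1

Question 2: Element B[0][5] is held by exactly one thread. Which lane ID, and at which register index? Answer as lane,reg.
20,0

c:5=>grp=5  r:0=>tig=0,lo=0
L=5*4+0=20  i=0=0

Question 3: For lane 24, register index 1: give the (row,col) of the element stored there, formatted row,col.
lane 24: G=6 (24/4), T=0 (24%4)
i=1: r=0*2+1=1, c=G=6

1,6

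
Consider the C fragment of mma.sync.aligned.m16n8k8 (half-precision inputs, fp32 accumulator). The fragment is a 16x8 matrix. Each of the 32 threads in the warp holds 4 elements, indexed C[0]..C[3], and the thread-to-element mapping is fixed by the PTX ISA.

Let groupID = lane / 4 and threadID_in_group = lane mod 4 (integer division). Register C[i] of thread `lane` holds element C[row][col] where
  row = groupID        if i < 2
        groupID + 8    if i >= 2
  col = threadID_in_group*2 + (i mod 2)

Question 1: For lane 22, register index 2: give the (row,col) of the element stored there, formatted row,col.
lane 22→22/4=5, 22 mod 4=2
i=2  r:5+8→13  c:2·2+0→4

13,4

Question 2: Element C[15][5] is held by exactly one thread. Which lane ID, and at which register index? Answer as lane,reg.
30,3

r=15→G=7,rhi=1  c=5→T=2,p=1
L=7*4+2=30  i=1*2+1=3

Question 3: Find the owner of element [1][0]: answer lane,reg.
4,0

r=1→G=1,rhi=0  c=0→T=0,p=0
L=1*4+0=4  i=0*2+0=0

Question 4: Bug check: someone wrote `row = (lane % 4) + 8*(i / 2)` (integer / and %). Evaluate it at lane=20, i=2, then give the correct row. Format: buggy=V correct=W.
buggy=8 correct=13

`(lane % 4) + 8*(i / 2)`[20,2]⇒8
20: gr=5,th=0
[2] (5+8,0*2+0) = (13,0)
row: 8 vs 13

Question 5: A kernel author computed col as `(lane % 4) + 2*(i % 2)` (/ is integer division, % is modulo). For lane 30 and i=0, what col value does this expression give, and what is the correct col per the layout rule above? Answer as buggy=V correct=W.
buggy=2 correct=4

`(lane % 4) + 2*(i % 2)`[30,0]->2
L=30->gid=30>>2=7, tid=30&3=2
[0]->row 7+0=7  col 2·2+0=4
col: 2 vs 4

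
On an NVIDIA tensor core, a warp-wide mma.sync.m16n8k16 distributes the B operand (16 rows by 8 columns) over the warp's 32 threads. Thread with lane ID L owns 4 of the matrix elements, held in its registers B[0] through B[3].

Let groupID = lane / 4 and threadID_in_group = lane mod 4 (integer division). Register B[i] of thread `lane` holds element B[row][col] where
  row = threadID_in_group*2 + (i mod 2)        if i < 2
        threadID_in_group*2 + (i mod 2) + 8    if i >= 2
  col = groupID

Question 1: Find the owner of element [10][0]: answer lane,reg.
1,2

c=0→G=0  r=10→rhi=1,T=1,p=0
L=0*4+1=1  i=1*2+0=2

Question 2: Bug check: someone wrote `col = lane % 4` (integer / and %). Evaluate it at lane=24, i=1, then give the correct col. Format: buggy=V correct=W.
buggy=0 correct=6

`lane % 4`[24,1]→0
24: G=6,T=0
[1] (0*2+1+0,6) = (1,6)
col: 0 vs 6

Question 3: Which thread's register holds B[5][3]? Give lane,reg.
14,1

c:3=>grp=3  r:5=>rB=0,tig=2,lo=1
L=3*4+2=14  i=0*2+1=1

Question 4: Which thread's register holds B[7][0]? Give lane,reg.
c=0→G=0  r=7→rhi=0,T=3,p=1
L=0*4+3=3  i=0*2+1=1

3,1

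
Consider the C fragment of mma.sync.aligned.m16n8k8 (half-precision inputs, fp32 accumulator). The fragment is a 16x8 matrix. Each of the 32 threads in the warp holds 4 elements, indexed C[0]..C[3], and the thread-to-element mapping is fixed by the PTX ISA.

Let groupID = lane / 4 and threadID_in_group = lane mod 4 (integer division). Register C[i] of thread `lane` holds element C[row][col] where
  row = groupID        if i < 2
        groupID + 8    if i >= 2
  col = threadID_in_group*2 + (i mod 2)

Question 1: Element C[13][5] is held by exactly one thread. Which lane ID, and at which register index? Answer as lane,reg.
22,3

r:13=>grp=5,rB=1  c:5=>tig=2,lo=1
L=5*4+2=22  i=1*2+1=3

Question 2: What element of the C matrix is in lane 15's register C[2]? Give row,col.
L=15->gid=15>>2=3, tid=15&3=3
[2]->row 3+8=11  col 3·2+0=6

11,6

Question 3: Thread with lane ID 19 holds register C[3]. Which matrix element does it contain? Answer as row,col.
lane 19: gid=4 (19/4), tid=3 (19%4)
i=3: r=4+8=12, c=3*2+1=7

12,7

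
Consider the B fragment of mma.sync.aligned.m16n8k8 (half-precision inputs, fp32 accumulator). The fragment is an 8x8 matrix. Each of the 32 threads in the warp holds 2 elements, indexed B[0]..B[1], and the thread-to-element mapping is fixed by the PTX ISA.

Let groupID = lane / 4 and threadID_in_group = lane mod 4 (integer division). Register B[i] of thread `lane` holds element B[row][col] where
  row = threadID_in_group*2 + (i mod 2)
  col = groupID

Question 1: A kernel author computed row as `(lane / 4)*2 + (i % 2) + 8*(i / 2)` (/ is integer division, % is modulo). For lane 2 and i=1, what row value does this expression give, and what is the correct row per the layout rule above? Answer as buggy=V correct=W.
buggy=1 correct=5

`(lane / 4)*2 + (i % 2) + 8*(i / 2)`[2,1]⇒1
lane 2⇒2/4=0, 2 mod 4=2
i=1  r:2·2+1⇒5  c:0
row: 1 vs 5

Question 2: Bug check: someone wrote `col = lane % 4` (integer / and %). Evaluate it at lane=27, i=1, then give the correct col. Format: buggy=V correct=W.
buggy=3 correct=6

`lane % 4`[27,1]->3
L=27->gid=27>>2=6, tid=27&3=3
[1]->row 3·2+1=7  col gid=6
col: 3 vs 6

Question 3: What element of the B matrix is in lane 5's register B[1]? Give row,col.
3,1

lane 5->5/4=1, 5 mod 4=1
i=1  r:2·1+1->3  c:1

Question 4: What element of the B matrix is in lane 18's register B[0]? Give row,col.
lane 18=>18/4=4, 18 mod 4=2
i=0  r:2·2+0=>4  c:4

4,4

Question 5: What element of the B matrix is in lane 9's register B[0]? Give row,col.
9: gid=2,tid=1
[0] (1*2+0,2) = (2,2)

2,2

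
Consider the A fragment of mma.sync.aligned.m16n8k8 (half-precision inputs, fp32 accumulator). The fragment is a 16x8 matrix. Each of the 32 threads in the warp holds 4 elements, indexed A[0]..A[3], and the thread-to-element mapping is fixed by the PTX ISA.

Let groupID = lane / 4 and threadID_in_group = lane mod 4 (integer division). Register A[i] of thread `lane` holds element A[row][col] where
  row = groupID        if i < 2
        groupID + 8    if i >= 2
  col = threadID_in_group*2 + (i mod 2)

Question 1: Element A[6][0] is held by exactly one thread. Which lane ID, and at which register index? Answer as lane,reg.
24,0

r=6->g=6,rb=0  c=0->t=0,b0=0
L=6*4+0=24  i=0*2+0=0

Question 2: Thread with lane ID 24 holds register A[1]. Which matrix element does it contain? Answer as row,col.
6,1

L=24⇒gr=24>>2=6, th=24&3=0
[1]⇒row 6+0=6  col 0·2+1=1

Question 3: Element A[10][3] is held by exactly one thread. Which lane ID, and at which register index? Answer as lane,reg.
r=10⇒gr=2,Rb=1  c=3⇒th=1,odd=1
L=2*4+1=9  i=1*2+1=3

9,3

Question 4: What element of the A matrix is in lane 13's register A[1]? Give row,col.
3,3

lane 13: gr=3 (13/4), th=1 (13%4)
i=1: r=3+0=3, c=1*2+1=3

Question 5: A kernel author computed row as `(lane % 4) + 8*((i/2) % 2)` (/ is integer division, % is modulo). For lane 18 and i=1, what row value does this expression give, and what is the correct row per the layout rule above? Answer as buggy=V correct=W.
`(lane % 4) + 8*((i/2) % 2)`[18,1]->2
lane 18: gid=4 (18/4), tid=2 (18%4)
i=1: r=4+0=4, c=2*2+1=5
row: 2 vs 4

buggy=2 correct=4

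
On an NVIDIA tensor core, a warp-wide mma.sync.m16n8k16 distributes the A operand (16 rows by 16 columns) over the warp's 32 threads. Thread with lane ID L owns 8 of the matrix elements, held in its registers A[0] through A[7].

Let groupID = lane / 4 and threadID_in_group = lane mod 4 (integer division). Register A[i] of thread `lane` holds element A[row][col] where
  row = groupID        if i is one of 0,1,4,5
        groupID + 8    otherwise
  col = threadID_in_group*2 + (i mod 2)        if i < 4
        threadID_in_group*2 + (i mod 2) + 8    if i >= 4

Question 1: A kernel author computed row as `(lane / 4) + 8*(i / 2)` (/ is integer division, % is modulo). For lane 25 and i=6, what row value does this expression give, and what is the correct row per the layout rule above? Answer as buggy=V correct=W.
`(lane / 4) + 8*(i / 2)`[25,6]->30
lane 25: gid=6 (25/4), tid=1 (25%4)
i=6: r=6+8=14, c=1*2+0+8=10
row: 30 vs 14

buggy=30 correct=14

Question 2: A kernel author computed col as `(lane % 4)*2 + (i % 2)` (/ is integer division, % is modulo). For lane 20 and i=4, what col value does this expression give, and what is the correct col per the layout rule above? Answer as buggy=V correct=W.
`(lane % 4)*2 + (i % 2)`[20,4]->0
lane 20: g=5 (20/4), t=0 (20%4)
i=4: r=5+0=5, c=0*2+0+8=8
col: 0 vs 8

buggy=0 correct=8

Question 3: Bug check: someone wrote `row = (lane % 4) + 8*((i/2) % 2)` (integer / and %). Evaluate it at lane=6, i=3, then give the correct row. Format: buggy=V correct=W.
`(lane % 4) + 8*((i/2) % 2)`[6,3]->10
6: gid=1,tid=2
[3] (1+8,2*2+1+0) = (9,5)
row: 10 vs 9

buggy=10 correct=9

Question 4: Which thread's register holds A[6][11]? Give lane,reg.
r: 6->gid=6,r8=0  c: 11->c8=1,tid=1,i&1=1
L=6*4+1=25  i=1*4+0*2+1=5

25,5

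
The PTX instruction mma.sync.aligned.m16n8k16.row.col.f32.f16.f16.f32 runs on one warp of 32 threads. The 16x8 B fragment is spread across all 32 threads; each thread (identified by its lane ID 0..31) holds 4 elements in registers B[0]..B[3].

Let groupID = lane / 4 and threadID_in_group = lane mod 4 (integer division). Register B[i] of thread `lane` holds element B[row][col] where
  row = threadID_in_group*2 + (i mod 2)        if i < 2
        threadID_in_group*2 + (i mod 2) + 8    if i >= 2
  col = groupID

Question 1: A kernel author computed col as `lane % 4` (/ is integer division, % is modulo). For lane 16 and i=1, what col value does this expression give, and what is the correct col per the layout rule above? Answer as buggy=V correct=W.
`lane % 4`[16,1]→0
L=16→G=16>>2=4, T=16&3=0
[1]→row 0·2+1+0=1  col G=4
col: 0 vs 4

buggy=0 correct=4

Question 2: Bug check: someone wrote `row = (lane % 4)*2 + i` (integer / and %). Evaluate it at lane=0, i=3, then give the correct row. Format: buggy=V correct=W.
buggy=3 correct=9

`(lane % 4)*2 + i`[0,3]->3
lane 0->0/4=0, 0 mod 4=0
i=3  r:2·0+1+8->9  c:0
row: 3 vs 9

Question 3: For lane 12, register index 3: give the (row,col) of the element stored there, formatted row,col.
lane 12=>12/4=3, 12 mod 4=0
i=3  r:2·0+1+8=>9  c:3

9,3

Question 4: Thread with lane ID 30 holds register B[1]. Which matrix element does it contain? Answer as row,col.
30: g=7,t=2
[1] (2*2+1+0,7) = (5,7)

5,7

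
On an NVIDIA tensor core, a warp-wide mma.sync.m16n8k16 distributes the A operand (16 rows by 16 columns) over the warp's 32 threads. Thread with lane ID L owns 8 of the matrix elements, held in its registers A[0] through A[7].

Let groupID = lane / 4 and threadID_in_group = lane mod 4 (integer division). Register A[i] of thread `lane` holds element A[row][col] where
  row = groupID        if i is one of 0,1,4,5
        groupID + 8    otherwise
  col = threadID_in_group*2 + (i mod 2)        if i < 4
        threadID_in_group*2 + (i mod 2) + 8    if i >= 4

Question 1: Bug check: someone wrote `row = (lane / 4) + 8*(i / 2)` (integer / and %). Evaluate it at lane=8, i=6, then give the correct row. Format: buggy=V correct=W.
`(lane / 4) + 8*(i / 2)`[8,6]⇒26
lane 8⇒8/4=2, 8 mod 4=0
i=6  r:2+8⇒10  c:2·0+0+8⇒8
row: 26 vs 10

buggy=26 correct=10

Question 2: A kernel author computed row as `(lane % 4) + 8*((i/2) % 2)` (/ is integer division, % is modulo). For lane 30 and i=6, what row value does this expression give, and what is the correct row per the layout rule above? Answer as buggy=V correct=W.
`(lane % 4) + 8*((i/2) % 2)`[30,6]=>10
lane 30: grp=7 (30/4), tig=2 (30%4)
i=6: r=7+8=15, c=2*2+0+8=12
row: 10 vs 15

buggy=10 correct=15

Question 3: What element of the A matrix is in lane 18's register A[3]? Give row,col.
12,5

lane 18: G=4 (18/4), T=2 (18%4)
i=3: r=4+8=12, c=2*2+1+0=5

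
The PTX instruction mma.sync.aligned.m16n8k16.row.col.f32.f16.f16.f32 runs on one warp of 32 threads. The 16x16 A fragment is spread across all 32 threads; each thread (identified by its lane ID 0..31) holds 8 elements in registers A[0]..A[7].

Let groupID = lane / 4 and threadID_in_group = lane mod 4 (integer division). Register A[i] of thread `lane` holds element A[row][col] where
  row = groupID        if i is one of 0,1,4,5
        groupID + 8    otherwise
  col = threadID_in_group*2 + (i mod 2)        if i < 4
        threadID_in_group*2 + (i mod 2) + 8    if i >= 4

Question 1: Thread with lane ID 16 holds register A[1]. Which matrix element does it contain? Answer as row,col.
4,1

16: gr=4,th=0
[1] (4+0,0*2+1+0) = (4,1)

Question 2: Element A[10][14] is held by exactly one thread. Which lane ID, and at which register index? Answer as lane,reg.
11,6

r: 10->gid=2,r8=1  c: 14->c8=1,tid=3,i&1=0
L=2*4+3=11  i=1*4+1*2+0=6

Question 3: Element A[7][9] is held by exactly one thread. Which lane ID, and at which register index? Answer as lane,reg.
28,5

r=7⇒gr=7,Rb=0  c=9⇒Cb=1,th=0,odd=1
L=7*4+0=28  i=1*4+0*2+1=5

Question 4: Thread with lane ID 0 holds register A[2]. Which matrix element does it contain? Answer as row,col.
0: gr=0,th=0
[2] (0+8,0*2+0+0) = (8,0)

8,0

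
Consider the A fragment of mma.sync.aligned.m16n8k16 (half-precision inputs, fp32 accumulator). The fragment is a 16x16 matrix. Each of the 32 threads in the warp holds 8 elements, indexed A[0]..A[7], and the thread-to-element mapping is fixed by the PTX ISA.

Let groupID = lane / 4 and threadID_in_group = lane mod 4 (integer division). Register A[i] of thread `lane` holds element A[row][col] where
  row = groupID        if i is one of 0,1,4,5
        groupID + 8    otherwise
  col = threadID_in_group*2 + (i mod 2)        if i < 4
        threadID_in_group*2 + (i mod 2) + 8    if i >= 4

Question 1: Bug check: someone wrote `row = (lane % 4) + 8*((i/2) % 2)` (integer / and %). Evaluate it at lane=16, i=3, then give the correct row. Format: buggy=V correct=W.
buggy=8 correct=12

`(lane % 4) + 8*((i/2) % 2)`[16,3]->8
16: g=4,t=0
[3] (4+8,0*2+1+0) = (12,1)
row: 8 vs 12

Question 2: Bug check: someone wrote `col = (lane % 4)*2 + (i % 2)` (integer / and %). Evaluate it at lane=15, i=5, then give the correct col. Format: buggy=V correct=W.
buggy=7 correct=15

`(lane % 4)*2 + (i % 2)`[15,5]⇒7
L=15⇒gr=15>>2=3, th=15&3=3
[5]⇒row 3+0=3  col 3·2+1+8=15
col: 7 vs 15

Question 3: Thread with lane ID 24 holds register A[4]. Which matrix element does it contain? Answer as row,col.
lane 24=>24/4=6, 24 mod 4=0
i=4  r:6+0=>6  c:2·0+0+8=>8

6,8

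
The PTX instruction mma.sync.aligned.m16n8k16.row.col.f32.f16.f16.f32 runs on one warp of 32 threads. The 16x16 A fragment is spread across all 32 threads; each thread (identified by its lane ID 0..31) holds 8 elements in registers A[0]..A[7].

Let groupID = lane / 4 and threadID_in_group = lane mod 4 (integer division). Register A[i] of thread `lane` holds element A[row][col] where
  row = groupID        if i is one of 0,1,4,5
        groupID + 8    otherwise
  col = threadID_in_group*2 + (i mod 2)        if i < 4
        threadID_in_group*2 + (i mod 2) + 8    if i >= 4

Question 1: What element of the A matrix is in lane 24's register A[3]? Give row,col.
14,1

lane 24: gid=6 (24/4), tid=0 (24%4)
i=3: r=6+8=14, c=0*2+1+0=1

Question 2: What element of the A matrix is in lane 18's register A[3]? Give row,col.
lane 18: g=4 (18/4), t=2 (18%4)
i=3: r=4+8=12, c=2*2+1+0=5

12,5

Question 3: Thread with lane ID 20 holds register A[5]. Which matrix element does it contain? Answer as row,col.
lane 20→20/4=5, 20 mod 4=0
i=5  r:5+0→5  c:2·0+1+8→9

5,9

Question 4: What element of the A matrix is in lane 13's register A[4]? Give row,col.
3,10

lane 13: gr=3 (13/4), th=1 (13%4)
i=4: r=3+0=3, c=1*2+0+8=10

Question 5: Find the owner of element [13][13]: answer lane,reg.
r=13→G=5,rhi=1  c=13→chi=1,T=2,p=1
L=5*4+2=22  i=1*4+1*2+1=7

22,7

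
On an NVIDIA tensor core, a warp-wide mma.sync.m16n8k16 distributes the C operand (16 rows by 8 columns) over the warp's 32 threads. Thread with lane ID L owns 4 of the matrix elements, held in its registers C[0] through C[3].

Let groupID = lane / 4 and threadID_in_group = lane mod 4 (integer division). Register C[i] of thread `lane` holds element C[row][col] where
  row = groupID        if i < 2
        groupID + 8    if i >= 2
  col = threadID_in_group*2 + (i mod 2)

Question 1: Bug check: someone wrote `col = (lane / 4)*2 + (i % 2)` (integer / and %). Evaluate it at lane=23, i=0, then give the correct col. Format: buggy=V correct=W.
`(lane / 4)*2 + (i % 2)`[23,0]→10
L=23→G=23>>2=5, T=23&3=3
[0]→row 5+0=5  col 3·2+0=6
col: 10 vs 6

buggy=10 correct=6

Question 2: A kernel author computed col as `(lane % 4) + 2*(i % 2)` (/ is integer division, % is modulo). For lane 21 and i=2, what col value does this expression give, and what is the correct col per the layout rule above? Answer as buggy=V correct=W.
buggy=1 correct=2

`(lane % 4) + 2*(i % 2)`[21,2]=>1
lane 21=>21/4=5, 21 mod 4=1
i=2  r:5+8=>13  c:2·1+0=>2
col: 1 vs 2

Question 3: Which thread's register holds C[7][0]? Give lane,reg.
28,0

r=7->g=7,rb=0  c=0->t=0,b0=0
L=7*4+0=28  i=0*2+0=0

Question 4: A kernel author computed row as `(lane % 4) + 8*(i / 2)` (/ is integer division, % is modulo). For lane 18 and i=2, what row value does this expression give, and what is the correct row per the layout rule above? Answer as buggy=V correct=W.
`(lane % 4) + 8*(i / 2)`[18,2]→10
L=18→G=18>>2=4, T=18&3=2
[2]→row 4+8=12  col 2·2+0=4
row: 10 vs 12

buggy=10 correct=12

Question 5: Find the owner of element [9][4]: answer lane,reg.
r=9⇒gr=1,Rb=1  c=4⇒th=2,odd=0
L=1*4+2=6  i=1*2+0=2

6,2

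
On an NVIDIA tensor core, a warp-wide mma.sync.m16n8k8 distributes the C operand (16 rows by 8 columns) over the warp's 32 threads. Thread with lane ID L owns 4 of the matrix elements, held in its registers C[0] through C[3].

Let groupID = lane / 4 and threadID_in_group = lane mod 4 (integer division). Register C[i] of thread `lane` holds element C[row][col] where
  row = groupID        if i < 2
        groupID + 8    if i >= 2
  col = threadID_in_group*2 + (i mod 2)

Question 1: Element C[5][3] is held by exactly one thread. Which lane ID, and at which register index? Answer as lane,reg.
21,1

r:5=>grp=5,rB=0  c:3=>tig=1,lo=1
L=5*4+1=21  i=0*2+1=1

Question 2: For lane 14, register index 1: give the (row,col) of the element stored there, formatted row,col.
lane 14: gr=3 (14/4), th=2 (14%4)
i=1: r=3+0=3, c=2*2+1=5

3,5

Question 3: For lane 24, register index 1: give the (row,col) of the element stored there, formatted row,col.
lane 24: grp=6 (24/4), tig=0 (24%4)
i=1: r=6+0=6, c=0*2+1=1

6,1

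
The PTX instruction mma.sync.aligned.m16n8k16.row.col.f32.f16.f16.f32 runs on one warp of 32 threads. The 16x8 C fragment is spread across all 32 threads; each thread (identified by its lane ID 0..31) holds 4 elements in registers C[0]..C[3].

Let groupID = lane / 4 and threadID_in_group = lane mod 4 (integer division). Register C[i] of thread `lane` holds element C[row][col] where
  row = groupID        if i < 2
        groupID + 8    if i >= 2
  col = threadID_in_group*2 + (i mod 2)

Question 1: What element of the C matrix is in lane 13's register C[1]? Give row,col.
3,3

L=13→G=13>>2=3, T=13&3=1
[1]→row 3+0=3  col 1·2+1=3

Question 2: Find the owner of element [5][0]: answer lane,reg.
r:5=>grp=5,rB=0  c:0=>tig=0,lo=0
L=5*4+0=20  i=0*2+0=0

20,0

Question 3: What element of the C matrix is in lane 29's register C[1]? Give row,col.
29: gr=7,th=1
[1] (7+0,1*2+1) = (7,3)

7,3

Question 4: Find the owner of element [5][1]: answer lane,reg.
20,1

r=5⇒gr=5,Rb=0  c=1⇒th=0,odd=1
L=5*4+0=20  i=0*2+1=1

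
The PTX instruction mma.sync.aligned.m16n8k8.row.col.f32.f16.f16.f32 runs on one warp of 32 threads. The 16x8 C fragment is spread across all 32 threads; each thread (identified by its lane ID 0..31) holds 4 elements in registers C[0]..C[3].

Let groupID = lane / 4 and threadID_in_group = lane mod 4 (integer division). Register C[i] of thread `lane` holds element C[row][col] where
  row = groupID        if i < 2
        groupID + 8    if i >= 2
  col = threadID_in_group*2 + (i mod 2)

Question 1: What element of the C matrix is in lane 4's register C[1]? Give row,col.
L=4->g=4>>2=1, t=4&3=0
[1]->row 1+0=1  col 0·2+1=1

1,1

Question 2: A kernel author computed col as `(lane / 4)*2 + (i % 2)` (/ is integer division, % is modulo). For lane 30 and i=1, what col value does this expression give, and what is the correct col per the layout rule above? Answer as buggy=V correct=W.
buggy=15 correct=5

`(lane / 4)*2 + (i % 2)`[30,1]=>15
30: grp=7,tig=2
[1] (7+0,2*2+1) = (7,5)
col: 15 vs 5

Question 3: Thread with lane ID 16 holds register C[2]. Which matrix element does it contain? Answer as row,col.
12,0

lane 16⇒16/4=4, 16 mod 4=0
i=2  r:4+8⇒12  c:2·0+0⇒0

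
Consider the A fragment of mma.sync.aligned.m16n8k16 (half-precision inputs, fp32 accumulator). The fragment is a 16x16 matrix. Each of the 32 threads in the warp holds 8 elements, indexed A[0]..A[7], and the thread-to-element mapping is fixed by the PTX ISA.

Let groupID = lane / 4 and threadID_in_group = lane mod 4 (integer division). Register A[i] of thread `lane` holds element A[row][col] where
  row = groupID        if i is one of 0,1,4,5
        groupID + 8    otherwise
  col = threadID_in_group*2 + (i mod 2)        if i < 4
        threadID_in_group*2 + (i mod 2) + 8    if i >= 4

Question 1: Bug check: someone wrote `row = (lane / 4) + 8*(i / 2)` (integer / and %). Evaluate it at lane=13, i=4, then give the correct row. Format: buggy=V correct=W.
buggy=19 correct=3

`(lane / 4) + 8*(i / 2)`[13,4]=>19
13: grp=3,tig=1
[4] (3+0,1*2+0+8) = (3,10)
row: 19 vs 3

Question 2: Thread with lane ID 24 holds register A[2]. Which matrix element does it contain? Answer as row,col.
L=24->g=24>>2=6, t=24&3=0
[2]->row 6+8=14  col 0·2+0+0=0

14,0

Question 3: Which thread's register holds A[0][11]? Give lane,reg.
1,5

r=0->g=0,rb=0  c=11->cb=1,t=1,b0=1
L=0*4+1=1  i=1*4+0*2+1=5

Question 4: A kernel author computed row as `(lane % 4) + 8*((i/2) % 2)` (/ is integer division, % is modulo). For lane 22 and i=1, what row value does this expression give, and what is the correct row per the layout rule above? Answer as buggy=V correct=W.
buggy=2 correct=5

`(lane % 4) + 8*((i/2) % 2)`[22,1]->2
L=22->g=22>>2=5, t=22&3=2
[1]->row 5+0=5  col 2·2+1+0=5
row: 2 vs 5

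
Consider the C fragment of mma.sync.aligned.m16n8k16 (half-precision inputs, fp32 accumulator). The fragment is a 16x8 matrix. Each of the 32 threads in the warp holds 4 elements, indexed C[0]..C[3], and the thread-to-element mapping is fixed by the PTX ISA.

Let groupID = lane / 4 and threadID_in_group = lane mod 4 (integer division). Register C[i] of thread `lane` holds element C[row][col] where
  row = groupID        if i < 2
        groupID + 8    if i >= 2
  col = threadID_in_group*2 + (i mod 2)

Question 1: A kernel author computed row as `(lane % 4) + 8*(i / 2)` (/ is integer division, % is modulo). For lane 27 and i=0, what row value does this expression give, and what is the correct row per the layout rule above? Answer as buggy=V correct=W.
buggy=3 correct=6

`(lane % 4) + 8*(i / 2)`[27,0]⇒3
lane 27: gr=6 (27/4), th=3 (27%4)
i=0: r=6+0=6, c=3*2+0=6
row: 3 vs 6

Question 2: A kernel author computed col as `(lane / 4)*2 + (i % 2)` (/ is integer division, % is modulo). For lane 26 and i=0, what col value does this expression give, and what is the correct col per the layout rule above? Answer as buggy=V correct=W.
buggy=12 correct=4

`(lane / 4)*2 + (i % 2)`[26,0]⇒12
26: gr=6,th=2
[0] (6+0,2*2+0) = (6,4)
col: 12 vs 4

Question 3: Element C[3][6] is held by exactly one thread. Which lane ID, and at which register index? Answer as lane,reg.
15,0

r:3=>grp=3,rB=0  c:6=>tig=3,lo=0
L=3*4+3=15  i=0*2+0=0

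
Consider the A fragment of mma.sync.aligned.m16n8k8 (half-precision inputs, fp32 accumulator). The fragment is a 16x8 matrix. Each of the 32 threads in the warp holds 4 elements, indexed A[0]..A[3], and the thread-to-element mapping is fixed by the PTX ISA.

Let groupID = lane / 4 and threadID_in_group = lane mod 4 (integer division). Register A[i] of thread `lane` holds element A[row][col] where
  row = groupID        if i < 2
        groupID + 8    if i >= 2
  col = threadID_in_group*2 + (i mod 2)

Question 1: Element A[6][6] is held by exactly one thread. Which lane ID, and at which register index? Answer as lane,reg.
r:6=>grp=6,rB=0  c:6=>tig=3,lo=0
L=6*4+3=27  i=0*2+0=0

27,0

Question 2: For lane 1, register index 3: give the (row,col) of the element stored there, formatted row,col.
8,3

1: G=0,T=1
[3] (0+8,1*2+1) = (8,3)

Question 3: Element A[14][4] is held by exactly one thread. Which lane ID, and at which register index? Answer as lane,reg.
26,2

r=14⇒gr=6,Rb=1  c=4⇒th=2,odd=0
L=6*4+2=26  i=1*2+0=2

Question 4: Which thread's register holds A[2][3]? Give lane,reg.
9,1

r=2->g=2,rb=0  c=3->t=1,b0=1
L=2*4+1=9  i=0*2+1=1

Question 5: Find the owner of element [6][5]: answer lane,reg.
26,1

r=6→G=6,rhi=0  c=5→T=2,p=1
L=6*4+2=26  i=0*2+1=1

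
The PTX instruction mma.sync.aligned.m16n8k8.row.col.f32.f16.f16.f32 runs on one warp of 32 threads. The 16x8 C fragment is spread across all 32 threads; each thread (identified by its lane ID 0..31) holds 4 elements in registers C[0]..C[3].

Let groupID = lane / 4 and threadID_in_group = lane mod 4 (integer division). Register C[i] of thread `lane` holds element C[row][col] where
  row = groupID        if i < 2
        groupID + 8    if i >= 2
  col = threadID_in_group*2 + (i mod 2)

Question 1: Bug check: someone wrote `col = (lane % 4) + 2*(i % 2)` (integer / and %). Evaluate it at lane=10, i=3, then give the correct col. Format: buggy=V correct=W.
buggy=4 correct=5

`(lane % 4) + 2*(i % 2)`[10,3]->4
10: gid=2,tid=2
[3] (2+8,2*2+1) = (10,5)
col: 4 vs 5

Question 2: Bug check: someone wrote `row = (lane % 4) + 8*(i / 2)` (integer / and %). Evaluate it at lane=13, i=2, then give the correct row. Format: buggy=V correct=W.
buggy=9 correct=11

`(lane % 4) + 8*(i / 2)`[13,2]→9
lane 13: G=3 (13/4), T=1 (13%4)
i=2: r=3+8=11, c=1*2+0=2
row: 9 vs 11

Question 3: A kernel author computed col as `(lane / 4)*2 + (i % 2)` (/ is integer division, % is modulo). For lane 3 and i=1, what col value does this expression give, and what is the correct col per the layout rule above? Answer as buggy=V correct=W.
buggy=1 correct=7

`(lane / 4)*2 + (i % 2)`[3,1]->1
3: gid=0,tid=3
[1] (0+0,3*2+1) = (0,7)
col: 1 vs 7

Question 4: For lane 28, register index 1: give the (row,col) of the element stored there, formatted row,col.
lane 28: gr=7 (28/4), th=0 (28%4)
i=1: r=7+0=7, c=0*2+1=1

7,1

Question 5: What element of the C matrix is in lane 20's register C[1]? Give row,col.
lane 20: gid=5 (20/4), tid=0 (20%4)
i=1: r=5+0=5, c=0*2+1=1

5,1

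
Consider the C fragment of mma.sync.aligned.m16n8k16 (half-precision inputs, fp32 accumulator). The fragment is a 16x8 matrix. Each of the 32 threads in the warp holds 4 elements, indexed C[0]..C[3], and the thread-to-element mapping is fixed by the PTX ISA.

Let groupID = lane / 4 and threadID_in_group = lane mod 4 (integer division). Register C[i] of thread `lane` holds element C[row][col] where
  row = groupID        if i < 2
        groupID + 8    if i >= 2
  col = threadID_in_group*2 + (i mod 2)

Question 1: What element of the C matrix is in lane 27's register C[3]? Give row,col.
14,7

L=27=>grp=27>>2=6, tig=27&3=3
[3]=>row 6+8=14  col 3·2+1=7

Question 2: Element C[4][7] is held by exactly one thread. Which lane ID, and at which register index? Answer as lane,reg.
r: 4->gid=4,r8=0  c: 7->tid=3,i&1=1
L=4*4+3=19  i=0*2+1=1

19,1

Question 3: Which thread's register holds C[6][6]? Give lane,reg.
r: 6->gid=6,r8=0  c: 6->tid=3,i&1=0
L=6*4+3=27  i=0*2+0=0

27,0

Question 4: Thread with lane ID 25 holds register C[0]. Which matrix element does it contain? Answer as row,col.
lane 25->25/4=6, 25 mod 4=1
i=0  r:6+0->6  c:2·1+0->2

6,2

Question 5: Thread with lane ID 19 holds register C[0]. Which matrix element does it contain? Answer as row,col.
4,6

19: gr=4,th=3
[0] (4+0,3*2+0) = (4,6)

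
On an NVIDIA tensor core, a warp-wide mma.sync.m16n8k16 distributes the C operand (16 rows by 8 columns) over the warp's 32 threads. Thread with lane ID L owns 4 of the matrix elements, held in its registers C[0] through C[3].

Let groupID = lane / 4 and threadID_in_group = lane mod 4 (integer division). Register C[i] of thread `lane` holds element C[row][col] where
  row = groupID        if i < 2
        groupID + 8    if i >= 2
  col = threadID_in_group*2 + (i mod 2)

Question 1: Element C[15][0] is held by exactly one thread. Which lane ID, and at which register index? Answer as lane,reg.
r: 15->gid=7,r8=1  c: 0->tid=0,i&1=0
L=7*4+0=28  i=1*2+0=2

28,2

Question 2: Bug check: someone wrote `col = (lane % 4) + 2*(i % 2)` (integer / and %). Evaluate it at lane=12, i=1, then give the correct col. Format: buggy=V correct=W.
buggy=2 correct=1

`(lane % 4) + 2*(i % 2)`[12,1]→2
lane 12: G=3 (12/4), T=0 (12%4)
i=1: r=3+0=3, c=0*2+1=1
col: 2 vs 1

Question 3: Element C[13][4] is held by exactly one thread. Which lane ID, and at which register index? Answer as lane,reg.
22,2

r=13→G=5,rhi=1  c=4→T=2,p=0
L=5*4+2=22  i=1*2+0=2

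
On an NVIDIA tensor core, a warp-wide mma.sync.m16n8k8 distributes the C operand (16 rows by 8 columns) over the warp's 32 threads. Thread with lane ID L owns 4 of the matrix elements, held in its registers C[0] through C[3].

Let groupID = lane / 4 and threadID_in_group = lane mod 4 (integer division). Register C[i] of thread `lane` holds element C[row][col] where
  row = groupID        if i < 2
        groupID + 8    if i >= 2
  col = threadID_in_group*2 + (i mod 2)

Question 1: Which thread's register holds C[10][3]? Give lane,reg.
r=10⇒gr=2,Rb=1  c=3⇒th=1,odd=1
L=2*4+1=9  i=1*2+1=3

9,3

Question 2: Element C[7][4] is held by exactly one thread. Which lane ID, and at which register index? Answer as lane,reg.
r:7=>grp=7,rB=0  c:4=>tig=2,lo=0
L=7*4+2=30  i=0*2+0=0

30,0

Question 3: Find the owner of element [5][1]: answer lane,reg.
20,1

r=5->g=5,rb=0  c=1->t=0,b0=1
L=5*4+0=20  i=0*2+1=1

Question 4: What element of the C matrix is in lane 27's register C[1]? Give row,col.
L=27⇒gr=27>>2=6, th=27&3=3
[1]⇒row 6+0=6  col 3·2+1=7

6,7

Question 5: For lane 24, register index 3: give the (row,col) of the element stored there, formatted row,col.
14,1

lane 24=>24/4=6, 24 mod 4=0
i=3  r:6+8=>14  c:2·0+1=>1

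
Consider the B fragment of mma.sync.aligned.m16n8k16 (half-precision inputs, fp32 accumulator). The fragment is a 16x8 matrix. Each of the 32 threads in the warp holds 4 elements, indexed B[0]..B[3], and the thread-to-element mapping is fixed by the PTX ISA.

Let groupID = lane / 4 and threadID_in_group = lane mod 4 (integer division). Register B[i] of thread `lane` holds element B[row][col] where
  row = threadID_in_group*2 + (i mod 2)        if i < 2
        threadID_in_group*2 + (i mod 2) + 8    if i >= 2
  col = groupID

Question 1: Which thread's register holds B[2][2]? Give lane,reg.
9,0

c:2=>grp=2  r:2=>rB=0,tig=1,lo=0
L=2*4+1=9  i=0*2+0=0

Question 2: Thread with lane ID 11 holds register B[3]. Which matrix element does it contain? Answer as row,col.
15,2

11: gid=2,tid=3
[3] (3*2+1+8,2) = (15,2)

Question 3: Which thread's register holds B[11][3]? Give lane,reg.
c=3->g=3  r=11->rb=1,t=1,b0=1
L=3*4+1=13  i=1*2+1=3

13,3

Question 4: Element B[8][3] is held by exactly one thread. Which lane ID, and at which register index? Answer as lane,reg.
12,2

c=3⇒gr=3  r=8⇒Rb=1,th=0,odd=0
L=3*4+0=12  i=1*2+0=2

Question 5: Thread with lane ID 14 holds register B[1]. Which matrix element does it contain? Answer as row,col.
lane 14: gid=3 (14/4), tid=2 (14%4)
i=1: r=2*2+1+0=5, c=gid=3

5,3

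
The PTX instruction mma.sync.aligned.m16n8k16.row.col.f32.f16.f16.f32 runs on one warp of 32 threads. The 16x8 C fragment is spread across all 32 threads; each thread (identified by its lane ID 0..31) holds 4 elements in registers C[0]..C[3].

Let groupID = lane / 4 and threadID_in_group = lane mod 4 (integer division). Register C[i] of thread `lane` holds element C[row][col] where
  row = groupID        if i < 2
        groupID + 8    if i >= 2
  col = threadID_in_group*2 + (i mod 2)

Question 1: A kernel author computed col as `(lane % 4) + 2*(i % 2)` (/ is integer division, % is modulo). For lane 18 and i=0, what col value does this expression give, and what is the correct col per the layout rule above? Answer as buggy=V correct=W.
buggy=2 correct=4

`(lane % 4) + 2*(i % 2)`[18,0]->2
lane 18->18/4=4, 18 mod 4=2
i=0  r:4+0->4  c:2·2+0->4
col: 2 vs 4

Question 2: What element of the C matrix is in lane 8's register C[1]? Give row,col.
8: G=2,T=0
[1] (2+0,0*2+1) = (2,1)

2,1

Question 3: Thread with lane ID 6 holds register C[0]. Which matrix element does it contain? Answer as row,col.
1,4

lane 6=>6/4=1, 6 mod 4=2
i=0  r:1+0=>1  c:2·2+0=>4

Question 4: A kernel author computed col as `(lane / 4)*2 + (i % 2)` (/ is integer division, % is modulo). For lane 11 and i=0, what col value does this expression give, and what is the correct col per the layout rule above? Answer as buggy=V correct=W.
`(lane / 4)*2 + (i % 2)`[11,0]⇒4
lane 11⇒11/4=2, 11 mod 4=3
i=0  r:2+0⇒2  c:2·3+0⇒6
col: 4 vs 6

buggy=4 correct=6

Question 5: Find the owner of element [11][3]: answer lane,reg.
13,3

r:11=>grp=3,rB=1  c:3=>tig=1,lo=1
L=3*4+1=13  i=1*2+1=3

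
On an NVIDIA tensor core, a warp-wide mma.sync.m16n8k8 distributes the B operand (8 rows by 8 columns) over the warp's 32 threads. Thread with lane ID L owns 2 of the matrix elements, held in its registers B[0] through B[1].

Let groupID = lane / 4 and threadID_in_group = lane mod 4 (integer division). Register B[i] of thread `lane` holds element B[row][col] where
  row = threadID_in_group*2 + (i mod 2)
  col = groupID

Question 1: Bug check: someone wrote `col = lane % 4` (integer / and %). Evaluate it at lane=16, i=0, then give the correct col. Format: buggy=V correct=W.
`lane % 4`[16,0]->0
16: g=4,t=0
[0] (0*2+0,4) = (0,4)
col: 0 vs 4

buggy=0 correct=4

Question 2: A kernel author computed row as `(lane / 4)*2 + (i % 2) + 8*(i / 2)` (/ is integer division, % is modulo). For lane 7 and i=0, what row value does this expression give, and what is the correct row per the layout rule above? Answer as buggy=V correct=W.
`(lane / 4)*2 + (i % 2) + 8*(i / 2)`[7,0]→2
7: G=1,T=3
[0] (3*2+0,1) = (6,1)
row: 2 vs 6

buggy=2 correct=6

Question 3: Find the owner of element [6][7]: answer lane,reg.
c:7=>grp=7  r:6=>tig=3,lo=0
L=7*4+3=31  i=0=0

31,0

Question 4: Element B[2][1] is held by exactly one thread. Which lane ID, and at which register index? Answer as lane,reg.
5,0

c: 1->gid=1  r: 2->tid=1,i&1=0
L=1*4+1=5  i=0=0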